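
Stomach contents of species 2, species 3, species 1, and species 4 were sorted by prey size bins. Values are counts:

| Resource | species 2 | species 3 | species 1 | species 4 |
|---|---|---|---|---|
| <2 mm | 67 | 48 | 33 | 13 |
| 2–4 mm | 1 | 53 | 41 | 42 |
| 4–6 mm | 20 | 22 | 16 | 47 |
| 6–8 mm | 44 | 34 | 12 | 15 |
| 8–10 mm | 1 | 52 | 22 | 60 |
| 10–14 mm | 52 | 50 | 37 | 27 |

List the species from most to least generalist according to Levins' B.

species 3 > species 1 > species 4 > species 2

Proportions for species 2 (n=185): 67/185=0.3622, 1/185=0.0054, 20/185=0.1081, 44/185=0.2378, 1/185=0.0054, 52/185=0.2811
Proportions for species 3 (n=259): 48/259=0.1853, 53/259=0.2046, 22/259=0.0849, 34/259=0.1313, 52/259=0.2008, 50/259=0.1931
Proportions for species 1 (n=161): 33/161=0.2050, 41/161=0.2547, 16/161=0.0994, 12/161=0.0745, 22/161=0.1366, 37/161=0.2298
Proportions for species 4 (n=204): 13/204=0.0637, 42/204=0.2059, 47/204=0.2304, 15/204=0.0735, 60/204=0.2941, 27/204=0.1324
Σp_2ᵢ² = 0.3622² + 0.0054² + 0.1081² + 0.2378² + 0.0054² + 0.2811² = 0.131189 + 0.000029 + 0.011686 + 0.056549 + 0.000029 + 0.079017 = 0.278499
B_2 = 1 / 0.278499 = 3.5907
Σp_3ᵢ² = 0.1853² + 0.2046² + 0.0849² + 0.1313² + 0.2008² + 0.1931² = 0.034336 + 0.041861 + 0.007208 + 0.017240 + 0.040321 + 0.037288 = 0.178254
B_3 = 1 / 0.178254 = 5.6100
Σp_1ᵢ² = 0.2050² + 0.2547² + 0.0994² + 0.0745² + 0.1366² + 0.2298² = 0.042025 + 0.064872 + 0.009880 + 0.005550 + 0.018660 + 0.052808 = 0.193795
B_1 = 1 / 0.193795 = 5.1601
Σp_4ᵢ² = 0.0637² + 0.2059² + 0.2304² + 0.0735² + 0.2941² + 0.1324² = 0.004058 + 0.042395 + 0.053084 + 0.005402 + 0.086495 + 0.017530 = 0.208964
B_4 = 1 / 0.208964 = 4.7855
Ranking by B (broadest → narrowest): species 3 (5.61) > species 1 (5.16) > species 4 (4.79) > species 2 (3.59)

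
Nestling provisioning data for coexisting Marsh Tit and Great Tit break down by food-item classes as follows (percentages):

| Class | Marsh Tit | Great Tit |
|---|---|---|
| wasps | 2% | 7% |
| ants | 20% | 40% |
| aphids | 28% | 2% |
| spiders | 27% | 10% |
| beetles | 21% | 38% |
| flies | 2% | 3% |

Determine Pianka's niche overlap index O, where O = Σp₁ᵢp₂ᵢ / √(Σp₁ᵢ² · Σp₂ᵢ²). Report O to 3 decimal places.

Convert percentages to proportions (divide by 100).
Σ p₁ᵢp₂ᵢ = 0.0014 + 0.0800 + 0.0056 + 0.0270 + 0.0798 + 0.0006 = 0.1944
Σp_1ᵢ² = 0.02² + 0.20² + 0.28² + 0.27² + 0.21² + 0.02² = 0.0004 + 0.0400 + 0.0784 + 0.0729 + 0.0441 + 0.0004 = 0.2362
Σp_2ᵢ² = 0.07² + 0.40² + 0.02² + 0.10² + 0.38² + 0.03² = 0.0049 + 0.1600 + 0.0004 + 0.0100 + 0.1444 + 0.0009 = 0.3206
O = 0.1944 / √(0.2362 × 0.3206) = 0.1944 / 0.275183 = 0.70644

0.706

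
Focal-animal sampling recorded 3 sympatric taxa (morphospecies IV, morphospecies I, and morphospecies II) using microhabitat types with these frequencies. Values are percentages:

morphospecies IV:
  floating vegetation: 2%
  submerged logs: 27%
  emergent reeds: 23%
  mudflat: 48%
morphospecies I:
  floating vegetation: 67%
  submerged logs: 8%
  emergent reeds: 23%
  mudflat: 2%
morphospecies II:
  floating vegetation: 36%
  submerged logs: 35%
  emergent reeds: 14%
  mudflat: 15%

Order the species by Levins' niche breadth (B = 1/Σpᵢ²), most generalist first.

morphospecies II > morphospecies IV > morphospecies I

Convert percentages to proportions (divide by 100).
Σp_IVᵢ² = 0.02² + 0.27² + 0.23² + 0.48² = 0.0004 + 0.0729 + 0.0529 + 0.2304 = 0.3566
B_IV = 1 / 0.3566 = 2.8043
Σp_Iᵢ² = 0.67² + 0.08² + 0.23² + 0.02² = 0.4489 + 0.0064 + 0.0529 + 0.0004 = 0.5086
B_I = 1 / 0.5086 = 1.9662
Σp_IIᵢ² = 0.36² + 0.35² + 0.14² + 0.15² = 0.1296 + 0.1225 + 0.0196 + 0.0225 = 0.2942
B_II = 1 / 0.2942 = 3.3990
Ranking by B (broadest → narrowest): morphospecies II (3.40) > morphospecies IV (2.80) > morphospecies I (1.97)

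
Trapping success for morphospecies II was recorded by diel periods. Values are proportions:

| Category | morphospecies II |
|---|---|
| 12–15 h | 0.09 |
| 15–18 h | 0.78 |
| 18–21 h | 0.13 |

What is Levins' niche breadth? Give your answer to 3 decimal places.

1.579

Σpᵢ² = 0.09² + 0.78² + 0.13² = 0.0081 + 0.6084 + 0.0169 = 0.6334
B = 1 / 0.6334 = 1.57878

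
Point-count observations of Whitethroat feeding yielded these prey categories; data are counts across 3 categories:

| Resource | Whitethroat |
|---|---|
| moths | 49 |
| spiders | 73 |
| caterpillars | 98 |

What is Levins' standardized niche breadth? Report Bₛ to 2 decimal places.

0.90

Proportions for Whitethroat (n=220): 49/220=0.2227, 73/220=0.3318, 98/220=0.4455
Σpᵢ² = 0.2227² + 0.3318² + 0.4455² = 0.049595 + 0.110091 + 0.198470 = 0.358156
B = 1 / 0.358156 = 2.7921
Bₛ = (B − 1)/(n − 1) = (2.7921 − 1)/(3 − 1) = 1.7921/2 = 0.8961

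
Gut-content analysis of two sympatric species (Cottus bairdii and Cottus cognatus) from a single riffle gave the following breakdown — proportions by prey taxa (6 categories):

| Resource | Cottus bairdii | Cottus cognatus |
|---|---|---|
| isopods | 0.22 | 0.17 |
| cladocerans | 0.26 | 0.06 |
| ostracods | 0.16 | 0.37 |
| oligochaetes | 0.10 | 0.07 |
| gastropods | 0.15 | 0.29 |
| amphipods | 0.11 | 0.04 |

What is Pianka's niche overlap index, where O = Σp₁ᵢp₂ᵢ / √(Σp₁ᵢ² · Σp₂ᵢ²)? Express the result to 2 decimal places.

Σ p₁ᵢp₂ᵢ = 0.0374 + 0.0156 + 0.0592 + 0.0070 + 0.0435 + 0.0044 = 0.1671
Σp_1ᵢ² = 0.22² + 0.26² + 0.16² + 0.10² + 0.15² + 0.11² = 0.0484 + 0.0676 + 0.0256 + 0.0100 + 0.0225 + 0.0121 = 0.1862
Σp_2ᵢ² = 0.17² + 0.06² + 0.37² + 0.07² + 0.29² + 0.04² = 0.0289 + 0.0036 + 0.1369 + 0.0049 + 0.0841 + 0.0016 = 0.2600
O = 0.1671 / √(0.1862 × 0.2600) = 0.1671 / 0.22003 = 0.7594

0.76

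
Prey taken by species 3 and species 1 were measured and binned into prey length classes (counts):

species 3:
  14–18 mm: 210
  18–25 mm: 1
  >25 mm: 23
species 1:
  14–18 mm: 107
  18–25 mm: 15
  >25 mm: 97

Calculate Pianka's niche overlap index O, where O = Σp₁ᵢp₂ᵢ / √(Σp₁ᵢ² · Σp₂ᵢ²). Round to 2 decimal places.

0.81

Proportions for species 3 (n=234): 210/234=0.8974, 1/234=0.0043, 23/234=0.0983
Proportions for species 1 (n=219): 107/219=0.4886, 15/219=0.0685, 97/219=0.4429
Σ p₁ᵢp₂ᵢ = 0.438470 + 0.000295 + 0.043537 = 0.482302
Σp_1ᵢ² = 0.8974² + 0.0043² + 0.0983² = 0.805327 + 0.000018 + 0.009663 = 0.815008
Σp_2ᵢ² = 0.4886² + 0.0685² + 0.4429² = 0.238730 + 0.004692 + 0.196160 = 0.439582
O = 0.482302 / √(0.815008 × 0.439582) = 0.482302 / 0.5985506 = 0.8058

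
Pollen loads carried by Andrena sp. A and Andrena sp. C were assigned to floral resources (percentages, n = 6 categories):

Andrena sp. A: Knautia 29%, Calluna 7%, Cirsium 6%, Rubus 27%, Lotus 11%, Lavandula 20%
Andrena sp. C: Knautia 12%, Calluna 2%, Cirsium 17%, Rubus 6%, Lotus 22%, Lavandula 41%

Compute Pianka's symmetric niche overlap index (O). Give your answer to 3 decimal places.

Convert percentages to proportions (divide by 100).
Σ p₁ᵢp₂ᵢ = 0.0348 + 0.0014 + 0.0102 + 0.0162 + 0.0242 + 0.0820 = 0.1688
Σp_1ᵢ² = 0.29² + 0.07² + 0.06² + 0.27² + 0.11² + 0.20² = 0.0841 + 0.0049 + 0.0036 + 0.0729 + 0.0121 + 0.0400 = 0.2176
Σp_2ᵢ² = 0.12² + 0.02² + 0.17² + 0.06² + 0.22² + 0.41² = 0.0144 + 0.0004 + 0.0289 + 0.0036 + 0.0484 + 0.1681 = 0.2638
O = 0.1688 / √(0.2176 × 0.2638) = 0.1688 / 0.239589 = 0.70454

0.705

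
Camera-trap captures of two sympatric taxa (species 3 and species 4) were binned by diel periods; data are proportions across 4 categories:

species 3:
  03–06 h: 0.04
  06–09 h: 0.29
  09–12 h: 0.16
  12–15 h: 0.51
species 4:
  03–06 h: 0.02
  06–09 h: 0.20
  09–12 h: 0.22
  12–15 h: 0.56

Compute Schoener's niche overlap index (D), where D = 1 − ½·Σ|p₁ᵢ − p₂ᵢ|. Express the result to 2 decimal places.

0.89

Σ|p₁ᵢ − p₂ᵢ| = 0.02 + 0.09 + 0.06 + 0.05 = 0.22
D = 1 − ½ × 0.22 = 1 − 0.110 = 0.8900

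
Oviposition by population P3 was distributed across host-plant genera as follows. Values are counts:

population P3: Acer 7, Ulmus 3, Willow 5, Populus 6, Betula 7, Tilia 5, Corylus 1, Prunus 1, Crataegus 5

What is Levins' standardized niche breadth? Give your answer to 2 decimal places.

Proportions for population P3 (n=40): 7/40=0.1750, 3/40=0.0750, 5/40=0.1250, 6/40=0.1500, 7/40=0.1750, 5/40=0.1250, 1/40=0.0250, 1/40=0.0250, 5/40=0.1250
Σpᵢ² = 0.1750² + 0.0750² + 0.1250² + 0.1500² + 0.1750² + 0.1250² + 0.0250² + 0.0250² + 0.1250² = 0.030625 + 0.005625 + 0.015625 + 0.022500 + 0.030625 + 0.015625 + 0.000625 + 0.000625 + 0.015625 = 0.137500
B = 1 / 0.137500 = 7.2727
Bₛ = (B − 1)/(n − 1) = (7.2727 − 1)/(9 − 1) = 6.2727/8 = 0.7841

0.78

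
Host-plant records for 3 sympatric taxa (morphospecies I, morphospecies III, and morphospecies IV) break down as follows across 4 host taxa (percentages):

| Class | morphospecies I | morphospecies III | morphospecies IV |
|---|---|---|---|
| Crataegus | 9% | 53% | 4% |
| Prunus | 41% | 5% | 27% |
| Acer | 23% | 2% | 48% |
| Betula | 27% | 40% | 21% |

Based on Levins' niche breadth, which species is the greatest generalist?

Convert percentages to proportions (divide by 100).
Σp_Iᵢ² = 0.09² + 0.41² + 0.23² + 0.27² = 0.0081 + 0.1681 + 0.0529 + 0.0729 = 0.3020
B_I = 1 / 0.3020 = 3.3113
Σp_IIIᵢ² = 0.53² + 0.05² + 0.02² + 0.40² = 0.2809 + 0.0025 + 0.0004 + 0.1600 = 0.4438
B_III = 1 / 0.4438 = 2.2533
Σp_IVᵢ² = 0.04² + 0.27² + 0.48² + 0.21² = 0.0016 + 0.0729 + 0.2304 + 0.0441 = 0.3490
B_IV = 1 / 0.3490 = 2.8653
Highest B → broadest niche (most generalist): morphospecies I (B = 3.31).

morphospecies I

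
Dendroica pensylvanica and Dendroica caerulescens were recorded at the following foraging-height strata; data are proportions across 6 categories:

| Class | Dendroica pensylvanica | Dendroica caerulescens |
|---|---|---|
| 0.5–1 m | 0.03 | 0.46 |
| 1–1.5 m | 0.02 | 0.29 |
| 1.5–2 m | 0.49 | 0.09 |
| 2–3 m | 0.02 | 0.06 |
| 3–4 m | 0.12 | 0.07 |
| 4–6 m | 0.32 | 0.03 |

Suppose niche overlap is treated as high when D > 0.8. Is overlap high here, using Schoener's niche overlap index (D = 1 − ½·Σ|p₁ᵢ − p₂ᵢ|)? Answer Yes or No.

No

Σ|p₁ᵢ − p₂ᵢ| = 0.43 + 0.27 + 0.40 + 0.04 + 0.05 + 0.29 = 1.48
D = 1 − ½ × 1.48 = 1 − 0.740 = 0.2600
D = 0.2600 < 0.8 → No.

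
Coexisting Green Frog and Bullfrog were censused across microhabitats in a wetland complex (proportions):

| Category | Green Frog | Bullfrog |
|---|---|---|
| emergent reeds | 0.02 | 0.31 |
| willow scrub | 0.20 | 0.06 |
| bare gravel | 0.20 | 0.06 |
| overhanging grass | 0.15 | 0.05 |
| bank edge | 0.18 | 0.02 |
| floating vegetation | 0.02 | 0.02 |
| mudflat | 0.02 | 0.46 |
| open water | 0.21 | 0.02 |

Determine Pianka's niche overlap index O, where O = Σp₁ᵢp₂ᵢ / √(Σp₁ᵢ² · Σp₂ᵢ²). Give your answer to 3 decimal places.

Σ p₁ᵢp₂ᵢ = 0.0062 + 0.0120 + 0.0120 + 0.0075 + 0.0036 + 0.0004 + 0.0092 + 0.0042 = 0.0551
Σp_1ᵢ² = 0.02² + 0.20² + 0.20² + 0.15² + 0.18² + 0.02² + 0.02² + 0.21² = 0.0004 + 0.0400 + 0.0400 + 0.0225 + 0.0324 + 0.0004 + 0.0004 + 0.0441 = 0.1802
Σp_2ᵢ² = 0.31² + 0.06² + 0.06² + 0.05² + 0.02² + 0.02² + 0.46² + 0.02² = 0.0961 + 0.0036 + 0.0036 + 0.0025 + 0.0004 + 0.0004 + 0.2116 + 0.0004 = 0.3186
O = 0.0551 / √(0.1802 × 0.3186) = 0.0551 / 0.239607 = 0.22996

0.230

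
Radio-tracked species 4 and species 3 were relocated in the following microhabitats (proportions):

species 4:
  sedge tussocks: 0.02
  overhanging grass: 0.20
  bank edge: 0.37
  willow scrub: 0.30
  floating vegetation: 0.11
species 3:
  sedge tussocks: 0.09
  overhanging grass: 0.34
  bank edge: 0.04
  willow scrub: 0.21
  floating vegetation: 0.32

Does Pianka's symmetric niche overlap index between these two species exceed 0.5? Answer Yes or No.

Σ p₁ᵢp₂ᵢ = 0.0018 + 0.0680 + 0.0148 + 0.0630 + 0.0352 = 0.1828
Σp_1ᵢ² = 0.02² + 0.20² + 0.37² + 0.30² + 0.11² = 0.0004 + 0.0400 + 0.1369 + 0.0900 + 0.0121 = 0.2794
Σp_2ᵢ² = 0.09² + 0.34² + 0.04² + 0.21² + 0.32² = 0.0081 + 0.1156 + 0.0016 + 0.0441 + 0.1024 = 0.2718
O = 0.1828 / √(0.2794 × 0.2718) = 0.1828 / 0.27557 = 0.6634
O = 0.6634 > 0.5 → Yes.

Yes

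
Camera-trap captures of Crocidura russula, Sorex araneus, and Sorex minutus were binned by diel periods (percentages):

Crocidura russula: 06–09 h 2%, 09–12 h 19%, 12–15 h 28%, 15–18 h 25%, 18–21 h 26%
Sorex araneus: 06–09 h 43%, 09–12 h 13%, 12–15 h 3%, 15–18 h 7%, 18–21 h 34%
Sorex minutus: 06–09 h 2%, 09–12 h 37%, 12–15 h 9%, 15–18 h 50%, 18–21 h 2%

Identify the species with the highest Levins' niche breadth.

Crocidura russula

Convert percentages to proportions (divide by 100).
Σp_russᵢ² = 0.02² + 0.19² + 0.28² + 0.25² + 0.26² = 0.0004 + 0.0361 + 0.0784 + 0.0625 + 0.0676 = 0.2450
B_russ = 1 / 0.2450 = 4.0816
Σp_aranᵢ² = 0.43² + 0.13² + 0.03² + 0.07² + 0.34² = 0.1849 + 0.0169 + 0.0009 + 0.0049 + 0.1156 = 0.3232
B_aran = 1 / 0.3232 = 3.0941
Σp_minuᵢ² = 0.02² + 0.37² + 0.09² + 0.50² + 0.02² = 0.0004 + 0.1369 + 0.0081 + 0.2500 + 0.0004 = 0.3958
B_minu = 1 / 0.3958 = 2.5265
Highest B → broadest niche (most generalist): Crocidura russula (B = 4.08).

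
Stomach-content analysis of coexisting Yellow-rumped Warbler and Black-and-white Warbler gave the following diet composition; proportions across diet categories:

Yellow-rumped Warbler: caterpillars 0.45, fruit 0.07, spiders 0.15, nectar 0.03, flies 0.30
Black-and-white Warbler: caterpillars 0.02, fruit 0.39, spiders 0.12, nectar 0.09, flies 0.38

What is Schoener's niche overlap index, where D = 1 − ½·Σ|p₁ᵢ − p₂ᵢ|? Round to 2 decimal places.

Σ|p₁ᵢ − p₂ᵢ| = 0.43 + 0.32 + 0.03 + 0.06 + 0.08 = 0.92
D = 1 − ½ × 0.92 = 1 − 0.460 = 0.5400

0.54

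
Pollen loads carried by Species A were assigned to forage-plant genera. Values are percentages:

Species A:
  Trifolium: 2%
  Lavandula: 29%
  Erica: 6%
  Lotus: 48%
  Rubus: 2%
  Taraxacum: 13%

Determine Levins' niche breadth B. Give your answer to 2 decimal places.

Convert percentages to proportions (divide by 100).
Σpᵢ² = 0.02² + 0.29² + 0.06² + 0.48² + 0.02² + 0.13² = 0.0004 + 0.0841 + 0.0036 + 0.2304 + 0.0004 + 0.0169 = 0.3358
B = 1 / 0.3358 = 2.9780

2.98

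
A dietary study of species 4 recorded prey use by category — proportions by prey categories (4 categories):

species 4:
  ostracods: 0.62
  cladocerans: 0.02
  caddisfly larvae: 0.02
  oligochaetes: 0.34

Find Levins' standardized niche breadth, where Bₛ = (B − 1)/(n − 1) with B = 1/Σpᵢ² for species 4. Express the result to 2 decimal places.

0.33

Σpᵢ² = 0.62² + 0.02² + 0.02² + 0.34² = 0.3844 + 0.0004 + 0.0004 + 0.1156 = 0.5008
B = 1 / 0.5008 = 1.9968
Bₛ = (B − 1)/(n − 1) = (1.9968 − 1)/(4 − 1) = 0.9968/3 = 0.3323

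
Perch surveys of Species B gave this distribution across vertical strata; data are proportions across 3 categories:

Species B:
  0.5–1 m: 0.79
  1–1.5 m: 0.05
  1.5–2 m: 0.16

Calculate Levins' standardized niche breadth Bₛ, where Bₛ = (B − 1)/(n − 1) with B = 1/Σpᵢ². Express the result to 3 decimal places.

Σpᵢ² = 0.79² + 0.05² + 0.16² = 0.6241 + 0.0025 + 0.0256 = 0.6522
B = 1 / 0.6522 = 1.53327
Bₛ = (B − 1)/(n − 1) = (1.53327 − 1)/(3 − 1) = 0.53327/2 = 0.26664

0.267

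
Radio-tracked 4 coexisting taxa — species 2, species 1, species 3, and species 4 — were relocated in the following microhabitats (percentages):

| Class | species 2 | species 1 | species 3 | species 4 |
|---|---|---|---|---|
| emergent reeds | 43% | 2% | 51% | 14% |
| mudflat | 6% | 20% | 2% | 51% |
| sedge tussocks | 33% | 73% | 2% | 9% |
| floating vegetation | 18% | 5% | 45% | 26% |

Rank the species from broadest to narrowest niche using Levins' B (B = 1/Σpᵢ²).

species 2 > species 4 > species 3 > species 1

Convert percentages to proportions (divide by 100).
Σp_2ᵢ² = 0.43² + 0.06² + 0.33² + 0.18² = 0.1849 + 0.0036 + 0.1089 + 0.0324 = 0.3298
B_2 = 1 / 0.3298 = 3.0321
Σp_1ᵢ² = 0.02² + 0.20² + 0.73² + 0.05² = 0.0004 + 0.0400 + 0.5329 + 0.0025 = 0.5758
B_1 = 1 / 0.5758 = 1.7367
Σp_3ᵢ² = 0.51² + 0.02² + 0.02² + 0.45² = 0.2601 + 0.0004 + 0.0004 + 0.2025 = 0.4634
B_3 = 1 / 0.4634 = 2.1580
Σp_4ᵢ² = 0.14² + 0.51² + 0.09² + 0.26² = 0.0196 + 0.2601 + 0.0081 + 0.0676 = 0.3554
B_4 = 1 / 0.3554 = 2.8137
Ranking by B (broadest → narrowest): species 2 (3.03) > species 4 (2.81) > species 3 (2.16) > species 1 (1.74)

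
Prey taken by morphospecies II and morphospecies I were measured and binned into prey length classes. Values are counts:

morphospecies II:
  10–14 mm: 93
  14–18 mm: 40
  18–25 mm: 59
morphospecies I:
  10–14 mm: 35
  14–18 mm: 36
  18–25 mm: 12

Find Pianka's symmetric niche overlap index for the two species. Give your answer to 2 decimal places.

Proportions for morphospecies II (n=192): 93/192=0.4844, 40/192=0.2083, 59/192=0.3073
Proportions for morphospecies I (n=83): 35/83=0.4217, 36/83=0.4337, 12/83=0.1446
Σ p₁ᵢp₂ᵢ = 0.204271 + 0.090340 + 0.044436 = 0.339047
Σp_1ᵢ² = 0.4844² + 0.2083² + 0.3073² = 0.234643 + 0.043389 + 0.094433 = 0.372465
Σp_2ᵢ² = 0.4217² + 0.4337² + 0.1446² = 0.177831 + 0.188096 + 0.020909 = 0.386836
O = 0.339047 / √(0.372465 × 0.386836) = 0.339047 / 0.3795825 = 0.8932

0.89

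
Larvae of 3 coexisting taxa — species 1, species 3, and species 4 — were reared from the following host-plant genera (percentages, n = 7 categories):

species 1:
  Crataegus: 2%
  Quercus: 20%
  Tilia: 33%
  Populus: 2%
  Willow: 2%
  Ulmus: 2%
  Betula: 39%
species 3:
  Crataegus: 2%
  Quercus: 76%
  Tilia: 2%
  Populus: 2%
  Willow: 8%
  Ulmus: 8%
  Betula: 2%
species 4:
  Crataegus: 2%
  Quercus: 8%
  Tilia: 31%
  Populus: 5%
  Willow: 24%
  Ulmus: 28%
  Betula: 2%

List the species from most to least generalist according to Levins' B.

Convert percentages to proportions (divide by 100).
Σp_1ᵢ² = 0.02² + 0.20² + 0.33² + 0.02² + 0.02² + 0.02² + 0.39² = 0.0004 + 0.0400 + 0.1089 + 0.0004 + 0.0004 + 0.0004 + 0.1521 = 0.3026
B_1 = 1 / 0.3026 = 3.3047
Σp_3ᵢ² = 0.02² + 0.76² + 0.02² + 0.02² + 0.08² + 0.08² + 0.02² = 0.0004 + 0.5776 + 0.0004 + 0.0004 + 0.0064 + 0.0064 + 0.0004 = 0.5920
B_3 = 1 / 0.5920 = 1.6892
Σp_4ᵢ² = 0.02² + 0.08² + 0.31² + 0.05² + 0.24² + 0.28² + 0.02² = 0.0004 + 0.0064 + 0.0961 + 0.0025 + 0.0576 + 0.0784 + 0.0004 = 0.2418
B_4 = 1 / 0.2418 = 4.1356
Ranking by B (broadest → narrowest): species 4 (4.14) > species 1 (3.30) > species 3 (1.69)

species 4 > species 1 > species 3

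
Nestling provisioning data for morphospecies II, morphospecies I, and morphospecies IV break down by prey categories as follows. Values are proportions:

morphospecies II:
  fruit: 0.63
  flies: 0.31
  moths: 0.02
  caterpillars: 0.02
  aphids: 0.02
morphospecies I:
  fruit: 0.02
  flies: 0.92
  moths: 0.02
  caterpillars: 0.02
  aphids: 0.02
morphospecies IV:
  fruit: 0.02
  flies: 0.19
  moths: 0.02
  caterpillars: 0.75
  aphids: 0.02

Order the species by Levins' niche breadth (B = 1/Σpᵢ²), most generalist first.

morphospecies II > morphospecies IV > morphospecies I

Σp_IIᵢ² = 0.63² + 0.31² + 0.02² + 0.02² + 0.02² = 0.3969 + 0.0961 + 0.0004 + 0.0004 + 0.0004 = 0.4942
B_II = 1 / 0.4942 = 2.0235
Σp_Iᵢ² = 0.02² + 0.92² + 0.02² + 0.02² + 0.02² = 0.0004 + 0.8464 + 0.0004 + 0.0004 + 0.0004 = 0.8480
B_I = 1 / 0.8480 = 1.1792
Σp_IVᵢ² = 0.02² + 0.19² + 0.02² + 0.75² + 0.02² = 0.0004 + 0.0361 + 0.0004 + 0.5625 + 0.0004 = 0.5998
B_IV = 1 / 0.5998 = 1.6672
Ranking by B (broadest → narrowest): morphospecies II (2.02) > morphospecies IV (1.67) > morphospecies I (1.18)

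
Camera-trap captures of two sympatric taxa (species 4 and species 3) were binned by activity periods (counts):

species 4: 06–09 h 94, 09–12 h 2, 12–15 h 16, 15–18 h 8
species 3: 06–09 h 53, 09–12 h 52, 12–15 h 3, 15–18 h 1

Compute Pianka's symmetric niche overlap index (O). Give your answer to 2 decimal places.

0.72

Proportions for species 4 (n=120): 94/120=0.7833, 2/120=0.0167, 16/120=0.1333, 8/120=0.0667
Proportions for species 3 (n=109): 53/109=0.4862, 52/109=0.4771, 3/109=0.0275, 1/109=0.0092
Σ p₁ᵢp₂ᵢ = 0.380840 + 0.007968 + 0.003666 + 0.000614 = 0.393088
Σp_1ᵢ² = 0.7833² + 0.0167² + 0.1333² + 0.0667² = 0.613559 + 0.000279 + 0.017769 + 0.004449 = 0.636056
Σp_2ᵢ² = 0.4862² + 0.4771² + 0.0275² + 0.0092² = 0.236390 + 0.227624 + 0.000756 + 0.000085 = 0.464855
O = 0.393088 / √(0.636056 × 0.464855) = 0.393088 / 0.5437590 = 0.7229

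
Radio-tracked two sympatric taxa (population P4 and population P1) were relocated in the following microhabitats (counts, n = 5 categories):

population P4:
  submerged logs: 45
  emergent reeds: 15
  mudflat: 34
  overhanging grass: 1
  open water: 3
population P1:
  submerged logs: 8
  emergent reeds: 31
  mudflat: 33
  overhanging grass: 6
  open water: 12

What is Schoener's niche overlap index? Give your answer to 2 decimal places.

0.63

Proportions for population P4 (n=98): 45/98=0.4592, 15/98=0.1531, 34/98=0.3469, 1/98=0.0102, 3/98=0.0306
Proportions for population P1 (n=90): 8/90=0.0889, 31/90=0.3444, 33/90=0.3667, 6/90=0.0667, 12/90=0.1333
Σ|p₁ᵢ − p₂ᵢ| = 0.3703 + 0.1913 + 0.0198 + 0.0565 + 0.1027 = 0.7406
D = 1 − ½ × 0.7406 = 1 − 0.37030 = 0.62970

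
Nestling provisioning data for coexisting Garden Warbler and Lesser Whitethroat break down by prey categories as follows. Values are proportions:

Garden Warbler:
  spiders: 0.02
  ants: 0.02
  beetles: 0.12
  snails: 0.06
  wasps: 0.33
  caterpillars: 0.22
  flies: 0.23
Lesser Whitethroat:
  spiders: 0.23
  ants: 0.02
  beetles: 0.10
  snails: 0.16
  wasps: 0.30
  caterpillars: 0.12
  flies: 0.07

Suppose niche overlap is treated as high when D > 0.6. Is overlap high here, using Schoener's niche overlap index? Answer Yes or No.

Yes

Σ|p₁ᵢ − p₂ᵢ| = 0.21 + 0.00 + 0.02 + 0.10 + 0.03 + 0.10 + 0.16 = 0.62
D = 1 − ½ × 0.62 = 1 − 0.310 = 0.6900
D = 0.6900 > 0.6 → Yes.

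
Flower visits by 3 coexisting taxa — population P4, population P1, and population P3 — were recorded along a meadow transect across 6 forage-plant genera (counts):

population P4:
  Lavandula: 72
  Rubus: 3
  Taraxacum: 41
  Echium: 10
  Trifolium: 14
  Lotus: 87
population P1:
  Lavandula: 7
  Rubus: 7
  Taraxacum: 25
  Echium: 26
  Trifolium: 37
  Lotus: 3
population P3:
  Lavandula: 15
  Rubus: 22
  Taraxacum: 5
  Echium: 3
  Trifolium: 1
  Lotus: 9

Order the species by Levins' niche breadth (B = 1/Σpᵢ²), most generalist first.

Proportions for population P4 (n=227): 72/227=0.3172, 3/227=0.0132, 41/227=0.1806, 10/227=0.0441, 14/227=0.0617, 87/227=0.3833
Proportions for population P1 (n=105): 7/105=0.0667, 7/105=0.0667, 25/105=0.2381, 26/105=0.2476, 37/105=0.3524, 3/105=0.0286
Proportions for population P3 (n=55): 15/55=0.2727, 22/55=0.4000, 5/55=0.0909, 3/55=0.0545, 1/55=0.0182, 9/55=0.1636
Σp_P4ᵢ² = 0.3172² + 0.0132² + 0.1806² + 0.0441² + 0.0617² + 0.3833² = 0.100616 + 0.000174 + 0.032616 + 0.001945 + 0.003807 + 0.146919 = 0.286077
B_P4 = 1 / 0.286077 = 3.4956
Σp_P1ᵢ² = 0.0667² + 0.0667² + 0.2381² + 0.2476² + 0.3524² + 0.0286² = 0.004449 + 0.004449 + 0.056692 + 0.061306 + 0.124186 + 0.000818 = 0.251900
B_P1 = 1 / 0.251900 = 3.9698
Σp_P3ᵢ² = 0.2727² + 0.4000² + 0.0909² + 0.0545² + 0.0182² + 0.1636² = 0.074365 + 0.160000 + 0.008263 + 0.002970 + 0.000331 + 0.026765 = 0.272694
B_P3 = 1 / 0.272694 = 3.6671
Ranking by B (broadest → narrowest): population P1 (3.97) > population P3 (3.67) > population P4 (3.50)

population P1 > population P3 > population P4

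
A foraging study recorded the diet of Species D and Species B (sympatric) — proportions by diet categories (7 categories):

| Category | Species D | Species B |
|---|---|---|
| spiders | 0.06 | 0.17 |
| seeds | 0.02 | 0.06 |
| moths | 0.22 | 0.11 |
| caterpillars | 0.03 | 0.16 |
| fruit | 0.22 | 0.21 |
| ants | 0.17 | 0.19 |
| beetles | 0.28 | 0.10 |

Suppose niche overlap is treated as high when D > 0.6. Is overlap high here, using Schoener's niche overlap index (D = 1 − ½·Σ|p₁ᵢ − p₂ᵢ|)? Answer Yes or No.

Yes

Σ|p₁ᵢ − p₂ᵢ| = 0.11 + 0.04 + 0.11 + 0.13 + 0.01 + 0.02 + 0.18 = 0.60
D = 1 − ½ × 0.60 = 1 − 0.300 = 0.7000
D = 0.7000 > 0.6 → Yes.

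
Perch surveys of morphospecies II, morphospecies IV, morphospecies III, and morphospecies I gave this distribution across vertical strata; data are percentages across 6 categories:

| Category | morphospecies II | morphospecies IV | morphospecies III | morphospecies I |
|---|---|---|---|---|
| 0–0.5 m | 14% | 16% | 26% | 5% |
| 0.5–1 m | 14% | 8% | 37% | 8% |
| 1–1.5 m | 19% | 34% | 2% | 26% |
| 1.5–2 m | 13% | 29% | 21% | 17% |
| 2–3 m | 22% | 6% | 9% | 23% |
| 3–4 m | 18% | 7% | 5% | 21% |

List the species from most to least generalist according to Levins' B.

Convert percentages to proportions (divide by 100).
Σp_IIᵢ² = 0.14² + 0.14² + 0.19² + 0.13² + 0.22² + 0.18² = 0.0196 + 0.0196 + 0.0361 + 0.0169 + 0.0484 + 0.0324 = 0.1730
B_II = 1 / 0.1730 = 5.7803
Σp_IVᵢ² = 0.16² + 0.08² + 0.34² + 0.29² + 0.06² + 0.07² = 0.0256 + 0.0064 + 0.1156 + 0.0841 + 0.0036 + 0.0049 = 0.2402
B_IV = 1 / 0.2402 = 4.1632
Σp_IIIᵢ² = 0.26² + 0.37² + 0.02² + 0.21² + 0.09² + 0.05² = 0.0676 + 0.1369 + 0.0004 + 0.0441 + 0.0081 + 0.0025 = 0.2596
B_III = 1 / 0.2596 = 3.8521
Σp_Iᵢ² = 0.05² + 0.08² + 0.26² + 0.17² + 0.23² + 0.21² = 0.0025 + 0.0064 + 0.0676 + 0.0289 + 0.0529 + 0.0441 = 0.2024
B_I = 1 / 0.2024 = 4.9407
Ranking by B (broadest → narrowest): morphospecies II (5.78) > morphospecies I (4.94) > morphospecies IV (4.16) > morphospecies III (3.85)

morphospecies II > morphospecies I > morphospecies IV > morphospecies III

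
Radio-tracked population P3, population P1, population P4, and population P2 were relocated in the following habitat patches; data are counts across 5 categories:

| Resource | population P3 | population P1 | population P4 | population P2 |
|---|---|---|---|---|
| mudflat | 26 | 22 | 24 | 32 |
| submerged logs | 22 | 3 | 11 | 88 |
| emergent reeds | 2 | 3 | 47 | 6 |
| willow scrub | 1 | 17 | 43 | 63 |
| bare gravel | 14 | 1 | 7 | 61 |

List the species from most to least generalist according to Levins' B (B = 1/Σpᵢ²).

population P2 > population P4 > population P3 > population P1

Proportions for population P3 (n=65): 26/65=0.4000, 22/65=0.3385, 2/65=0.0308, 1/65=0.0154, 14/65=0.2154
Proportions for population P1 (n=46): 22/46=0.4783, 3/46=0.0652, 3/46=0.0652, 17/46=0.3696, 1/46=0.0217
Proportions for population P4 (n=132): 24/132=0.1818, 11/132=0.0833, 47/132=0.3561, 43/132=0.3258, 7/132=0.0530
Proportions for population P2 (n=250): 32/250=0.1280, 88/250=0.3520, 6/250=0.0240, 63/250=0.2520, 61/250=0.2440
Σp_P3ᵢ² = 0.4000² + 0.3385² + 0.0308² + 0.0154² + 0.2154² = 0.160000 + 0.114582 + 0.000949 + 0.000237 + 0.046397 = 0.322165
B_P3 = 1 / 0.322165 = 3.1040
Σp_P1ᵢ² = 0.4783² + 0.0652² + 0.0652² + 0.3696² + 0.0217² = 0.228771 + 0.004251 + 0.004251 + 0.136604 + 0.000471 = 0.374348
B_P1 = 1 / 0.374348 = 2.6713
Σp_P4ᵢ² = 0.1818² + 0.0833² + 0.3561² + 0.3258² + 0.0530² = 0.033051 + 0.006939 + 0.126807 + 0.106146 + 0.002809 = 0.275752
B_P4 = 1 / 0.275752 = 3.6264
Σp_P2ᵢ² = 0.1280² + 0.3520² + 0.0240² + 0.2520² + 0.2440² = 0.016384 + 0.123904 + 0.000576 + 0.063504 + 0.059536 = 0.263904
B_P2 = 1 / 0.263904 = 3.7893
Ranking by B (broadest → narrowest): population P2 (3.79) > population P4 (3.63) > population P3 (3.10) > population P1 (2.67)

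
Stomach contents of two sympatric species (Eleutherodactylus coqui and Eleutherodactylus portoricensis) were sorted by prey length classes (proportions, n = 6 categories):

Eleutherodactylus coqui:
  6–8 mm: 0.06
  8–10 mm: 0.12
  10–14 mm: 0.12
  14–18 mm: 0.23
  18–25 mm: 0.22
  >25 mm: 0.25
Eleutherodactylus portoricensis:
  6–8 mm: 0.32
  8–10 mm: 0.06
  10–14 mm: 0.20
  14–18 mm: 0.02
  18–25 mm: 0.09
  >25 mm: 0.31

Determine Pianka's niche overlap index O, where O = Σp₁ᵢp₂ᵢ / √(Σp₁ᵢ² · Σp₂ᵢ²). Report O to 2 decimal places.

Σ p₁ᵢp₂ᵢ = 0.0192 + 0.0072 + 0.0240 + 0.0046 + 0.0198 + 0.0775 = 0.1523
Σp_1ᵢ² = 0.06² + 0.12² + 0.12² + 0.23² + 0.22² + 0.25² = 0.0036 + 0.0144 + 0.0144 + 0.0529 + 0.0484 + 0.0625 = 0.1962
Σp_2ᵢ² = 0.32² + 0.06² + 0.20² + 0.02² + 0.09² + 0.31² = 0.1024 + 0.0036 + 0.0400 + 0.0004 + 0.0081 + 0.0961 = 0.2506
O = 0.1523 / √(0.1962 × 0.2506) = 0.1523 / 0.22174 = 0.6868

0.69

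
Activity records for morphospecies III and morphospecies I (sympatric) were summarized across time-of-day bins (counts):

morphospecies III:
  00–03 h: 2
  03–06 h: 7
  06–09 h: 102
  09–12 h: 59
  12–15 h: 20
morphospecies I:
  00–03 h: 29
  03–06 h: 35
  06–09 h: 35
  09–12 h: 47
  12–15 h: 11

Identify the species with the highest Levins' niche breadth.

Proportions for morphospecies III (n=190): 2/190=0.0105, 7/190=0.0368, 102/190=0.5368, 59/190=0.3105, 20/190=0.1053
Proportions for morphospecies I (n=157): 29/157=0.1847, 35/157=0.2229, 35/157=0.2229, 47/157=0.2994, 11/157=0.0701
Σp_IIIᵢ² = 0.0105² + 0.0368² + 0.5368² + 0.3105² + 0.1053² = 0.000110 + 0.001354 + 0.288154 + 0.096410 + 0.011088 = 0.397116
B_III = 1 / 0.397116 = 2.5182
Σp_Iᵢ² = 0.1847² + 0.2229² + 0.2229² + 0.2994² + 0.0701² = 0.034114 + 0.049684 + 0.049684 + 0.089640 + 0.004914 = 0.228036
B_I = 1 / 0.228036 = 4.3853
Highest B → broadest niche (most generalist): morphospecies I (B = 4.39).

morphospecies I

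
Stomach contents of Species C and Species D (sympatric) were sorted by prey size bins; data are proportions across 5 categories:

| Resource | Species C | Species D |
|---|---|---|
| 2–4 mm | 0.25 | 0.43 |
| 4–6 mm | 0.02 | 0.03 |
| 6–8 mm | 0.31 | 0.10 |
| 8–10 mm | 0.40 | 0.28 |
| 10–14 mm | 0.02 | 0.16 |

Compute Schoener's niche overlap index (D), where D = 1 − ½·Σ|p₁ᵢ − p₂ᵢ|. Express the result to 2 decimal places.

Σ|p₁ᵢ − p₂ᵢ| = 0.18 + 0.01 + 0.21 + 0.12 + 0.14 = 0.66
D = 1 − ½ × 0.66 = 1 − 0.330 = 0.6700

0.67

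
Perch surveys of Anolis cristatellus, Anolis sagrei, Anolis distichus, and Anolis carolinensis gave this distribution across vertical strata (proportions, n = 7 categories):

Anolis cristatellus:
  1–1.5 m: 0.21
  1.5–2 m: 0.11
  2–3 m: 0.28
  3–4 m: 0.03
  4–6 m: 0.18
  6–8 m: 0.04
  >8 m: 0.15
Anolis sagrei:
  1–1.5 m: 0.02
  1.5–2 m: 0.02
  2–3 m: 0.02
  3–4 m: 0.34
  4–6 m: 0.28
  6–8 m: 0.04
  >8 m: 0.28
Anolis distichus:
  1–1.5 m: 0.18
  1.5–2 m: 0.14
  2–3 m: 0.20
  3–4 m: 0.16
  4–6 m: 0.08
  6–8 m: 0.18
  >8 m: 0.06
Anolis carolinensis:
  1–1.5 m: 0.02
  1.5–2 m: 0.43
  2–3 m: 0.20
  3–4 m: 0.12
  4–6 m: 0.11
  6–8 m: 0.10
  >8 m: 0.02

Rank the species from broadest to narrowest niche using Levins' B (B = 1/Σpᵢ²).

Anolis distichus > Anolis cristatellus > Anolis carolinensis > Anolis sagrei

Σp_crisᵢ² = 0.21² + 0.11² + 0.28² + 0.03² + 0.18² + 0.04² + 0.15² = 0.0441 + 0.0121 + 0.0784 + 0.0009 + 0.0324 + 0.0016 + 0.0225 = 0.1920
B_cris = 1 / 0.1920 = 5.2083
Σp_sagrᵢ² = 0.02² + 0.02² + 0.02² + 0.34² + 0.28² + 0.04² + 0.28² = 0.0004 + 0.0004 + 0.0004 + 0.1156 + 0.0784 + 0.0016 + 0.0784 = 0.2752
B_sagr = 1 / 0.2752 = 3.6337
Σp_distᵢ² = 0.18² + 0.14² + 0.20² + 0.16² + 0.08² + 0.18² + 0.06² = 0.0324 + 0.0196 + 0.0400 + 0.0256 + 0.0064 + 0.0324 + 0.0036 = 0.1600
B_dist = 1 / 0.1600 = 6.2500
Σp_caroᵢ² = 0.02² + 0.43² + 0.20² + 0.12² + 0.11² + 0.10² + 0.02² = 0.0004 + 0.1849 + 0.0400 + 0.0144 + 0.0121 + 0.0100 + 0.0004 = 0.2622
B_caro = 1 / 0.2622 = 3.8139
Ranking by B (broadest → narrowest): Anolis distichus (6.25) > Anolis cristatellus (5.21) > Anolis carolinensis (3.81) > Anolis sagrei (3.63)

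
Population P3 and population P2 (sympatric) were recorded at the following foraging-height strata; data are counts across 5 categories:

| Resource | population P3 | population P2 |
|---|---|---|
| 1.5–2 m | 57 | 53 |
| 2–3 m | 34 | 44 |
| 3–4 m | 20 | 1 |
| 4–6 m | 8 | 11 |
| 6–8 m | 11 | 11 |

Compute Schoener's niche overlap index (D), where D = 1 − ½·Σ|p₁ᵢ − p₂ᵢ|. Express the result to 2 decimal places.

0.85

Proportions for population P3 (n=130): 57/130=0.4385, 34/130=0.2615, 20/130=0.1538, 8/130=0.0615, 11/130=0.0846
Proportions for population P2 (n=120): 53/120=0.4417, 44/120=0.3667, 1/120=0.0083, 11/120=0.0917, 11/120=0.0917
Σ|p₁ᵢ − p₂ᵢ| = 0.0032 + 0.1052 + 0.1455 + 0.0302 + 0.0071 = 0.2912
D = 1 − ½ × 0.2912 = 1 − 0.14560 = 0.85440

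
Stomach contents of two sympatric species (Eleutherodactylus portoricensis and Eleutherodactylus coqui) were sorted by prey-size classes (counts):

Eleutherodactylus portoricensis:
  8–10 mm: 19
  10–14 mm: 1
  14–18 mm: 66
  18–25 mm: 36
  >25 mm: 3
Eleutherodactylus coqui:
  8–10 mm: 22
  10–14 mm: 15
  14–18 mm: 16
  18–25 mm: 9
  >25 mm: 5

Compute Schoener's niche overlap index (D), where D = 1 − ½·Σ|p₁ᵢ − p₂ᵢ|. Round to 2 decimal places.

Proportions for Eleutherodactylus portoricensis (n=125): 19/125=0.1520, 1/125=0.0080, 66/125=0.5280, 36/125=0.2880, 3/125=0.0240
Proportions for Eleutherodactylus coqui (n=67): 22/67=0.3284, 15/67=0.2239, 16/67=0.2388, 9/67=0.1343, 5/67=0.0746
Σ|p₁ᵢ − p₂ᵢ| = 0.1764 + 0.2159 + 0.2892 + 0.1537 + 0.0506 = 0.8858
D = 1 − ½ × 0.8858 = 1 − 0.44290 = 0.55710

0.56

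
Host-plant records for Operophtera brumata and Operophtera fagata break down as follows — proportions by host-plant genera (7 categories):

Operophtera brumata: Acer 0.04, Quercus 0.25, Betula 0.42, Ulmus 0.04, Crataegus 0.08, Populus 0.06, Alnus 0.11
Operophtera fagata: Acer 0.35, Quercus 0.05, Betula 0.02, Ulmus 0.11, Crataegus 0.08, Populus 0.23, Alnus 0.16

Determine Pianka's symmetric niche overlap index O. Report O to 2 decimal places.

Σ p₁ᵢp₂ᵢ = 0.0140 + 0.0125 + 0.0084 + 0.0044 + 0.0064 + 0.0138 + 0.0176 = 0.0771
Σp_1ᵢ² = 0.04² + 0.25² + 0.42² + 0.04² + 0.08² + 0.06² + 0.11² = 0.0016 + 0.0625 + 0.1764 + 0.0016 + 0.0064 + 0.0036 + 0.0121 = 0.2642
Σp_2ᵢ² = 0.35² + 0.05² + 0.02² + 0.11² + 0.08² + 0.23² + 0.16² = 0.1225 + 0.0025 + 0.0004 + 0.0121 + 0.0064 + 0.0529 + 0.0256 = 0.2224
O = 0.0771 / √(0.2642 × 0.2224) = 0.0771 / 0.24240 = 0.3181

0.32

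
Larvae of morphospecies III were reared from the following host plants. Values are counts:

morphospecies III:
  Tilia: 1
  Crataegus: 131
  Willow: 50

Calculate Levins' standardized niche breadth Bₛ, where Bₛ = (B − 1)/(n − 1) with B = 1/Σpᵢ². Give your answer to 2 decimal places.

0.34

Proportions for morphospecies III (n=182): 1/182=0.0055, 131/182=0.7198, 50/182=0.2747
Σpᵢ² = 0.0055² + 0.7198² + 0.2747² = 0.000030 + 0.518112 + 0.075460 = 0.593602
B = 1 / 0.593602 = 1.6846
Bₛ = (B − 1)/(n − 1) = (1.6846 − 1)/(3 − 1) = 0.6846/2 = 0.3423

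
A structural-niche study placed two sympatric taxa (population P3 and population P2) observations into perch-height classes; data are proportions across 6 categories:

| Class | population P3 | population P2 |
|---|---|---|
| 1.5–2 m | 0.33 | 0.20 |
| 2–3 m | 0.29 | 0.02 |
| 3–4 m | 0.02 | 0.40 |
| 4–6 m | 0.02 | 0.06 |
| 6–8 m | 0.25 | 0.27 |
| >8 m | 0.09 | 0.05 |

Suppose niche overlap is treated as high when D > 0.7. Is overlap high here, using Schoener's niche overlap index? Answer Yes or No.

No

Σ|p₁ᵢ − p₂ᵢ| = 0.13 + 0.27 + 0.38 + 0.04 + 0.02 + 0.04 = 0.88
D = 1 − ½ × 0.88 = 1 − 0.440 = 0.5600
D = 0.5600 < 0.7 → No.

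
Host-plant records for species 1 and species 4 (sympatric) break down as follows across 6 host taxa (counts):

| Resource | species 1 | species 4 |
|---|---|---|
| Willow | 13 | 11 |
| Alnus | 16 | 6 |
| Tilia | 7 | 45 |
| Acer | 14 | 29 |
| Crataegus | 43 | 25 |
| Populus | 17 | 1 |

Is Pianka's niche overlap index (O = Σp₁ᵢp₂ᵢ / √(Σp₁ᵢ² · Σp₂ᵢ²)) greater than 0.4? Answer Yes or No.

Yes

Proportions for species 1 (n=110): 13/110=0.1182, 16/110=0.1455, 7/110=0.0636, 14/110=0.1273, 43/110=0.3909, 17/110=0.1545
Proportions for species 4 (n=117): 11/117=0.0940, 6/117=0.0513, 45/117=0.3846, 29/117=0.2479, 25/117=0.2137, 1/117=0.0085
Σ p₁ᵢp₂ᵢ = 0.011111 + 0.007464 + 0.024461 + 0.031558 + 0.083535 + 0.001313 = 0.159442
Σp_1ᵢ² = 0.1182² + 0.1455² + 0.0636² + 0.1273² + 0.3909² + 0.1545² = 0.013971 + 0.021170 + 0.004045 + 0.016205 + 0.152803 + 0.023870 = 0.232064
Σp_2ᵢ² = 0.0940² + 0.0513² + 0.3846² + 0.2479² + 0.2137² + 0.0085² = 0.008836 + 0.002632 + 0.147917 + 0.061454 + 0.045668 + 0.000072 = 0.266579
O = 0.159442 / √(0.232064 × 0.266579) = 0.159442 / 0.2487235 = 0.6410
O = 0.6410 > 0.4 → Yes.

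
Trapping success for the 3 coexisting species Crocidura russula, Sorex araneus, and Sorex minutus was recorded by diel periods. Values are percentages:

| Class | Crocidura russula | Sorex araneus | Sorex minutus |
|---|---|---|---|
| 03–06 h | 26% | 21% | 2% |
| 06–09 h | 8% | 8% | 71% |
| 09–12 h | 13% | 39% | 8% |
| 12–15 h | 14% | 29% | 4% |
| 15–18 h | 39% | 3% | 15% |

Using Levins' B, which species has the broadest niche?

Crocidura russula

Convert percentages to proportions (divide by 100).
Σp_russᵢ² = 0.26² + 0.08² + 0.13² + 0.14² + 0.39² = 0.0676 + 0.0064 + 0.0169 + 0.0196 + 0.1521 = 0.2626
B_russ = 1 / 0.2626 = 3.8081
Σp_aranᵢ² = 0.21² + 0.08² + 0.39² + 0.29² + 0.03² = 0.0441 + 0.0064 + 0.1521 + 0.0841 + 0.0009 = 0.2876
B_aran = 1 / 0.2876 = 3.4771
Σp_minuᵢ² = 0.02² + 0.71² + 0.08² + 0.04² + 0.15² = 0.0004 + 0.5041 + 0.0064 + 0.0016 + 0.0225 = 0.5350
B_minu = 1 / 0.5350 = 1.8692
Highest B → broadest niche (most generalist): Crocidura russula (B = 3.81).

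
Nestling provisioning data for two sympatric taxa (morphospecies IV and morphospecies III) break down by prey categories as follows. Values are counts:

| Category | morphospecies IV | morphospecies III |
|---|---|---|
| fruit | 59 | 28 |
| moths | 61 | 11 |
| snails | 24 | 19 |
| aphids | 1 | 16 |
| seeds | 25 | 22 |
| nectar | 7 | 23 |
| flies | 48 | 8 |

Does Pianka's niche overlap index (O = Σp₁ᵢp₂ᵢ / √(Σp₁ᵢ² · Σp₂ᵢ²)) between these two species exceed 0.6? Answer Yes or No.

Yes

Proportions for morphospecies IV (n=225): 59/225=0.2622, 61/225=0.2711, 24/225=0.1067, 1/225=0.0044, 25/225=0.1111, 7/225=0.0311, 48/225=0.2133
Proportions for morphospecies III (n=127): 28/127=0.2205, 11/127=0.0866, 19/127=0.1496, 16/127=0.1260, 22/127=0.1732, 23/127=0.1811, 8/127=0.0630
Σ p₁ᵢp₂ᵢ = 0.057815 + 0.023477 + 0.015962 + 0.000554 + 0.019243 + 0.005632 + 0.013438 = 0.136121
Σp_1ᵢ² = 0.2622² + 0.2711² + 0.1067² + 0.0044² + 0.1111² + 0.0311² + 0.2133² = 0.068749 + 0.073495 + 0.011385 + 0.000019 + 0.012343 + 0.000967 + 0.045497 = 0.212455
Σp_2ᵢ² = 0.2205² + 0.0866² + 0.1496² + 0.1260² + 0.1732² + 0.1811² + 0.0630² = 0.048620 + 0.007500 + 0.022380 + 0.015876 + 0.029998 + 0.032797 + 0.003969 = 0.161140
O = 0.136121 / √(0.212455 × 0.161140) = 0.136121 / 0.1850270 = 0.7357
O = 0.7357 > 0.6 → Yes.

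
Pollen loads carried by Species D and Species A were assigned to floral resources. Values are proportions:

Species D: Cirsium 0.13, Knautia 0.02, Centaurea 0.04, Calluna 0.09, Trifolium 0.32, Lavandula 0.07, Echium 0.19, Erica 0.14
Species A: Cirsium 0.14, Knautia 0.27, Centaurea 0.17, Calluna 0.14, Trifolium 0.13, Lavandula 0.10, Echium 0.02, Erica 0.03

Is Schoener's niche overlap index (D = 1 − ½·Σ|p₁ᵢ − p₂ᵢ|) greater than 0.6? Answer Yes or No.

No

Σ|p₁ᵢ − p₂ᵢ| = 0.01 + 0.25 + 0.13 + 0.05 + 0.19 + 0.03 + 0.17 + 0.11 = 0.94
D = 1 − ½ × 0.94 = 1 − 0.470 = 0.5300
D = 0.5300 < 0.6 → No.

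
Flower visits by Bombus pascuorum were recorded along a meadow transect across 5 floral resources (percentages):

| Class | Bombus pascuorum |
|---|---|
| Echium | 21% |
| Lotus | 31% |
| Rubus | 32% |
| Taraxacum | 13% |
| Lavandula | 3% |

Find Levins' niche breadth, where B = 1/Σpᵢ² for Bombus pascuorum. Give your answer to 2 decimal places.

3.84

Convert percentages to proportions (divide by 100).
Σpᵢ² = 0.21² + 0.31² + 0.32² + 0.13² + 0.03² = 0.0441 + 0.0961 + 0.1024 + 0.0169 + 0.0009 = 0.2604
B = 1 / 0.2604 = 3.8402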